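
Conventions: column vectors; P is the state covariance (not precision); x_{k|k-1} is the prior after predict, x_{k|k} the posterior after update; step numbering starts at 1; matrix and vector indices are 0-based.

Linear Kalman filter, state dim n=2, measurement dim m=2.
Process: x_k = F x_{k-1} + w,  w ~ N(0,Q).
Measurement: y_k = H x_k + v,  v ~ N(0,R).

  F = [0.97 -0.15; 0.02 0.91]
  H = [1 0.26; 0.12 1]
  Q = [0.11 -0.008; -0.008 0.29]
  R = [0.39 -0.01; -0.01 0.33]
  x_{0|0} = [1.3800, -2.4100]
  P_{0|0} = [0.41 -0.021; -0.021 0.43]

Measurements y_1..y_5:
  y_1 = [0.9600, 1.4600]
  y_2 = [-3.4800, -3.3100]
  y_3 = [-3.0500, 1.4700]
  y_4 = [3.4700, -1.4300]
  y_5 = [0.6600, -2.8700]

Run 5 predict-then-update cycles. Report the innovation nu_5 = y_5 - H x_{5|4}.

step 1: x^-=[1.7001, -2.1655]  P^-=[0.5116 -0.0772; -0.0772 0.6455]  S=[0.9050 0.1396; 0.1396 0.9643]  K=[0.5580 -0.0972; -0.0017 0.6600]  nu=[-0.1771, 3.4215]  x^+=[1.2687, 0.0930]  P^+=[0.2358 -0.0659; -0.0659 0.2257]
step 2: x^-=[1.2167, 0.1100]  P^-=[0.3561 -0.0922; -0.0922 0.4746]  S=[0.7302 0.0610; 0.0610 0.7876]  K=[0.4631 -0.0987; -0.0066 0.5891]  nu=[-4.7253, -3.5660]  x^+=[-0.6193, -1.9597]  P^+=[0.1974 -0.0609; -0.0609 0.2018]
step 3: x^-=[-0.3067, -1.7957]  P^-=[0.3180 -0.0853; -0.0853 0.4549]  S=[0.6944 0.0585; 0.0585 0.7691]  K=[0.4340 -0.0943; -0.0012 0.5783]  nu=[-2.2764, 3.3025]  x^+=[-1.6060, 0.1170]  P^+=[0.1852 -0.0577; -0.0577 0.1978]
step 4: x^-=[-1.5754, 0.0744]  P^-=[0.3055 -0.0821; -0.0821 0.4518]  S=[0.6833 0.0594; 0.0594 0.7664]  K=[0.4238 -0.0922; 0.0016 0.5764]  nu=[5.0260, -1.3153]  x^+=[0.6760, -0.6760]  P^+=[0.1809 -0.0564; -0.0564 0.1970]
step 5: x^-=[0.7571, -0.6016]  P^-=[0.3010 -0.0810; -0.0810 0.4511]  S=[0.6794 0.0599; 0.0599 0.7660]  K=[0.4201 -0.0914; 0.0027 0.5760]  nu=[0.0593, -2.3592]  x^+=[0.9977, -1.9604]  P^+=[0.1793 -0.0559; -0.0559 0.1968]

innov = [0.0593, -2.3592]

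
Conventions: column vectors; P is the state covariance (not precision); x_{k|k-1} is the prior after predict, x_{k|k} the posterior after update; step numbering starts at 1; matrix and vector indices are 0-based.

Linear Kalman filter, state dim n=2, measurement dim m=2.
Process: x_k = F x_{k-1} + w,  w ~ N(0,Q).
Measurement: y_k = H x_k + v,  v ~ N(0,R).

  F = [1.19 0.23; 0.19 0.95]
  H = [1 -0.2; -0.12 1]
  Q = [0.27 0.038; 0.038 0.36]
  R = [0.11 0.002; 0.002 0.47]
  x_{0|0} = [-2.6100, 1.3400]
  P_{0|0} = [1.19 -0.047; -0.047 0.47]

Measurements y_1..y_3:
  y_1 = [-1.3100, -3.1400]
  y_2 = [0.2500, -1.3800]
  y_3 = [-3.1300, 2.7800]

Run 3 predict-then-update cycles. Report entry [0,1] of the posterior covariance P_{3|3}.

step 1: x^-=[-2.7977, 0.7771]  P^-=[1.9543 0.3546; 0.3546 0.8102]  S=[1.9549 -0.0315; -0.0315 1.2232]  K=[0.9654 0.1230; 0.1086 0.6303]  nu=[1.6431, -4.2528]  x^+=[-1.7344, -1.7251]  P^+=[0.1213 0.0743; 0.0743 0.3054]
step 2: x^-=[-2.4608, -1.9684]  P^-=[0.4986 0.2194; 0.2194 0.6668]  S=[0.5475 0.0335; 0.0335 1.0913]  K=[0.8231 0.1210; 0.1215 0.5832]  nu=[2.3171, 0.2931]  x^+=[-0.5181, -1.5160]  P^+=[0.1050 0.0711; 0.0711 0.2829]
step 3: x^-=[-0.9652, -1.5386]  P^-=[0.4726 0.2070; 0.2070 0.6447]  S=[0.5256 0.0283; 0.0283 1.0719]  K=[0.8140 0.1187; 0.1176 0.5752]  nu=[-2.4725, 4.2028]  x^+=[-2.4789, 0.5883]  P^+=[0.1038 0.0699; 0.0699 0.2790]

P_post[0,1] = 0.0699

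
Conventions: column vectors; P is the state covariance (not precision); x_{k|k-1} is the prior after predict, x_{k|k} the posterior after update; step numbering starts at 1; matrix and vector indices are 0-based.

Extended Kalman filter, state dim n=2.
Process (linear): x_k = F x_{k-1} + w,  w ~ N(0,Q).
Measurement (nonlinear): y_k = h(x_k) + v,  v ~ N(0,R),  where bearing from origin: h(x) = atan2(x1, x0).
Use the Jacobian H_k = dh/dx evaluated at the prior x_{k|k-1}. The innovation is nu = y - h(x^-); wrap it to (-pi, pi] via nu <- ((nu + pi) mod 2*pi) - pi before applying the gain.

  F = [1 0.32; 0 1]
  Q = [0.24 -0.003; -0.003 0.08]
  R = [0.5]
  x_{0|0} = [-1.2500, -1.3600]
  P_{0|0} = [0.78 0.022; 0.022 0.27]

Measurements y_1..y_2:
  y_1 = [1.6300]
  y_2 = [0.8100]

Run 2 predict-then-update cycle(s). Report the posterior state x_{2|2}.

x_post = [-3.2720, -0.5282]

step 1: x^-=[-1.6852, -1.3600]  P^-=[1.0617 0.1054; 0.1054 0.3500]  H_jac=[0.2900 -0.3594]  S=[0.6125]  K=[0.4409; -0.1554]  nu=[-2.1906]  x^+=[-2.6509, -1.0195]  P^+=[0.9427 0.1474; 0.1474 0.3352]
step 2: x^-=[-2.9772, -1.0195]  P^-=[1.3113 0.2516; 0.2516 0.4152]  H_jac=[0.1029 -0.3006]  S=[0.5358]  K=[0.1108; -0.1846]  nu=[-2.6615]  x^+=[-3.2720, -0.5282]  P^+=[1.3048 0.2626; 0.2626 0.3969]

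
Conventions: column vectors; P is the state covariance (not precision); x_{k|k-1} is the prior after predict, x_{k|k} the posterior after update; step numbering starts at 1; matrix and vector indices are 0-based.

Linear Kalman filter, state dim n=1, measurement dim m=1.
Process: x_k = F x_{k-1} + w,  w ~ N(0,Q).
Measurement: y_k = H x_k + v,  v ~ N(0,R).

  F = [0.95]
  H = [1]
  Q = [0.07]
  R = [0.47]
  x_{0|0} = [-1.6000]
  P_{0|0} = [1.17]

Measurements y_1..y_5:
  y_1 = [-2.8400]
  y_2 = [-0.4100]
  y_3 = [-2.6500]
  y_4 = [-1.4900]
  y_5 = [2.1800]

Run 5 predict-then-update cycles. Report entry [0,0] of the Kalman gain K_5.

step 1: x^-=[-1.5200]  P^-=[1.1259]  S=[1.5959]  K=[0.7055]  nu=[-1.3200]  x^+=[-2.4513]  P^+=[0.3316]
step 2: x^-=[-2.3287]  P^-=[0.3693]  S=[0.8393]  K=[0.4400]  nu=[1.9187]  x^+=[-1.4845]  P^+=[0.2068]
step 3: x^-=[-1.4103]  P^-=[0.2566]  S=[0.7266]  K=[0.3532]  nu=[-1.2397]  x^+=[-1.8481]  P^+=[0.1660]
step 4: x^-=[-1.7557]  P^-=[0.2198]  S=[0.6898]  K=[0.3187]  nu=[0.2657]  x^+=[-1.6710]  P^+=[0.1498]
step 5: x^-=[-1.5875]  P^-=[0.2052]  S=[0.6752]  K=[0.3039]  nu=[3.7675]  x^+=[-0.4427]  P^+=[0.1428]

K[0,0] = 0.3039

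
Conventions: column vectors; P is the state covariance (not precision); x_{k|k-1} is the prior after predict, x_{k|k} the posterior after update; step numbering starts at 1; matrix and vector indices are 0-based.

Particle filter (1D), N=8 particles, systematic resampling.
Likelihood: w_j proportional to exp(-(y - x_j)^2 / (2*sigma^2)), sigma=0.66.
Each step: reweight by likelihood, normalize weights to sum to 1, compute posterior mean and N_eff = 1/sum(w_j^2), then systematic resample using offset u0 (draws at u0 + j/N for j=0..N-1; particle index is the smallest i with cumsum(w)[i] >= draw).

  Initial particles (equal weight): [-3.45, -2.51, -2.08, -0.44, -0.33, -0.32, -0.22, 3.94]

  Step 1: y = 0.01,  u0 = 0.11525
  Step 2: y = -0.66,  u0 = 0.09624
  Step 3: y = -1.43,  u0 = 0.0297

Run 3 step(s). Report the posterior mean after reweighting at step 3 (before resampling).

step 1: w=[0.0000, 0.0002, 0.0019, 0.2265, 0.2503, 0.2522, 0.2689, 0.0000]  mean=-0.3266  Neff=4.0020  idx=[3, 4, 4, 5, 5, 6, 6, 6]
step 2: w=[0.1378, 0.1286, 0.1286, 0.1276, 0.1276, 0.1166, 0.1166, 0.1166]  mean=-0.3041  Neff=7.9737  idx=[0, 1, 2, 3, 4, 5, 6, 7]
step 3: w=[0.1738, 0.1335, 0.1335, 0.1301, 0.1301, 0.0997, 0.0997, 0.0997]  mean=-0.3136  Neff=7.7224  idx=[0, 0, 1, 2, 3, 4, 5, 7]

post_mean = -0.3136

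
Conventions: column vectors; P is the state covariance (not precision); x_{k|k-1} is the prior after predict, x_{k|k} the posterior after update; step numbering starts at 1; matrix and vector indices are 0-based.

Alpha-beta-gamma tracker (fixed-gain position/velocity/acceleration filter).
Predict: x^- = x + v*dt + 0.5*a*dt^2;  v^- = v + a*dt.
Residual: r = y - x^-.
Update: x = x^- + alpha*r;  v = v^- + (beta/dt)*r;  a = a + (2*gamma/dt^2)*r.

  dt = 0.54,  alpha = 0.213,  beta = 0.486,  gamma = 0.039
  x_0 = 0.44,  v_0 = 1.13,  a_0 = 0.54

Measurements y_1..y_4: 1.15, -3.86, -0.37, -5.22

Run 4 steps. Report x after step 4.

x_post = -3.4483

step 1: x_pred=1.1289  r=0.0211  x^+=1.1334  v^+=1.4406  a^+=0.5456
step 2: x_pred=1.9909  r=-5.8509  x^+=0.7446  v^+=-3.5306  a^+=-1.0194
step 3: x_pred=-1.3105  r=0.9405  x^+=-1.1102  v^+=-3.2346  a^+=-0.7678
step 4: x_pred=-2.9688  r=-2.2512  x^+=-3.4483  v^+=-5.6753  a^+=-1.3700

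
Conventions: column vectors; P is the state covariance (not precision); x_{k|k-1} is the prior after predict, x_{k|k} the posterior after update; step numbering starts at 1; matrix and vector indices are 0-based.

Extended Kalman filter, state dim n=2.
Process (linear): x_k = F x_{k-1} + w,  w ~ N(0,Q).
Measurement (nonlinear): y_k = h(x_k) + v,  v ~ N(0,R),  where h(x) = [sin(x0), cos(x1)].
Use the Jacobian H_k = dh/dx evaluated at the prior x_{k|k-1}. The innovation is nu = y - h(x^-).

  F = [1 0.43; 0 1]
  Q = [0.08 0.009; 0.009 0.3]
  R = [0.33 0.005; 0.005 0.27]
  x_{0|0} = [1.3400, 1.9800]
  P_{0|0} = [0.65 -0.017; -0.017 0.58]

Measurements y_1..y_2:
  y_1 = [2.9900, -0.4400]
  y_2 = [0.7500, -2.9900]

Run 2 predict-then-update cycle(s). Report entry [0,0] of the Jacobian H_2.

step 1: x^-=[2.1914, 1.9800]  P^-=[0.8226 0.2414; 0.2414 0.8800]  H_jac=[-0.5815 0.0000; 0.0000 -0.9174]  S=[0.6082 0.1338; 0.1338 1.0107]  K=[-0.7605 -0.1185; -0.0567 -0.7913]  nu=[2.1765, -0.0421]  x^+=[0.5412, 1.8898]  P^+=[0.4326 0.0390; 0.0390 0.2332]
step 2: x^-=[1.3538, 1.8898]  P^-=[0.5892 0.1483; 0.1483 0.5332]  H_jac=[0.2153 0.0000; 0.0000 -0.9495]  S=[0.3573 -0.0253; -0.0253 0.7507]  K=[0.3426 -0.1760; 0.0417 -0.6730]  nu=[-0.2265, -2.6764]  x^+=[1.7472, 3.6815]  P^+=[0.5210 0.0482; 0.0482 0.1911]

H_jac[0,0] = 0.2153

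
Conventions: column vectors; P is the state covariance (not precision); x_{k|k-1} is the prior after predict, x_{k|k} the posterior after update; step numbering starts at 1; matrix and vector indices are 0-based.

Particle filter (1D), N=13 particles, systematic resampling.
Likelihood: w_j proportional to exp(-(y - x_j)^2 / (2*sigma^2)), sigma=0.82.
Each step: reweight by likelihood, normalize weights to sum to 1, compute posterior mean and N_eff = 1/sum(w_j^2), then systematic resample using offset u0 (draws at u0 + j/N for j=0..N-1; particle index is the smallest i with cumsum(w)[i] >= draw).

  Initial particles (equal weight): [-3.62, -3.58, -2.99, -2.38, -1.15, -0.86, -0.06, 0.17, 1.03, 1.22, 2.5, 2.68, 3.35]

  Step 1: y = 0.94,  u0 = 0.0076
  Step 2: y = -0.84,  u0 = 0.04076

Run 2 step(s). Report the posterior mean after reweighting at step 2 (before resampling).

post_mean = -0.1473

step 1: w=[0.0000, 0.0000, 0.0000, 0.0001, 0.0112, 0.0259, 0.1371, 0.1856, 0.2867, 0.2721, 0.0472, 0.0304, 0.0038]  mean=0.8274  Neff=4.6864  idx=[4, 6, 6, 7, 7, 8, 8, 8, 8, 9, 9, 9, 10]
step 2: w=[0.2612, 0.1784, 0.1784, 0.1314, 0.1314, 0.0208, 0.0208, 0.0208, 0.0208, 0.0120, 0.0120, 0.0120, 0.0001]  mean=-0.1473  Neff=5.9327  idx=[0, 0, 0, 1, 1, 1, 2, 2, 3, 3, 4, 5, 8]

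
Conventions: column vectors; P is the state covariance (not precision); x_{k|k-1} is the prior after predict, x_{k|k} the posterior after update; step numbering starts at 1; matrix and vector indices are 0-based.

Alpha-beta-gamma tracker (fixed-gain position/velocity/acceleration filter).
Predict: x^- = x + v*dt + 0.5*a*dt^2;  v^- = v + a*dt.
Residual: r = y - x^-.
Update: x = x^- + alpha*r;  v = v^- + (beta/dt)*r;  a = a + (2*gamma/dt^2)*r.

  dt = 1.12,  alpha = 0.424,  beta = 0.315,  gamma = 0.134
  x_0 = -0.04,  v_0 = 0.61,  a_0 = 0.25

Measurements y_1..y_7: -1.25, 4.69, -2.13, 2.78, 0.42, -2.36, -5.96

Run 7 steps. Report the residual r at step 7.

resid = -1.9031

step 1: x_pred=0.8000  r=-2.0500  x^+=-0.0692  v^+=0.3134  a^+=-0.1880
step 2: x_pred=0.1640  r=4.5260  x^+=2.0830  v^+=1.3759  a^+=0.7790
step 3: x_pred=4.1125  r=-6.2425  x^+=1.4657  v^+=0.4926  a^+=-0.5547
step 4: x_pred=1.6695  r=1.1105  x^+=2.1404  v^+=0.1837  a^+=-0.3175
step 5: x_pred=2.1470  r=-1.7270  x^+=1.4147  v^+=-0.6576  a^+=-0.6864
step 6: x_pred=0.2477  r=-2.6077  x^+=-0.8580  v^+=-2.1598  a^+=-1.2436
step 7: x_pred=-4.0569  r=-1.9031  x^+=-4.8638  v^+=-4.0878  a^+=-1.6502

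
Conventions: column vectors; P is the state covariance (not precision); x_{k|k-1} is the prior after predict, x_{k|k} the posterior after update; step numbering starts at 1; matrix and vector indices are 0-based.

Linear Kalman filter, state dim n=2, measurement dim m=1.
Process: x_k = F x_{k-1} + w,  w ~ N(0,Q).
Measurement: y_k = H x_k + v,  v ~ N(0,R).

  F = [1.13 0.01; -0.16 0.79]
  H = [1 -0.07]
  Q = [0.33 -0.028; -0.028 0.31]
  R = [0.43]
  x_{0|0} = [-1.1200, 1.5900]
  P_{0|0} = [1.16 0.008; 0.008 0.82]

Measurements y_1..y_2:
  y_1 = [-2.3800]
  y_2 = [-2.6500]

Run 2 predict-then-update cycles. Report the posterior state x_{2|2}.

x_post = [-2.4644, 1.5913]

step 1: x^-=[-1.2497, 1.4353]  P^-=[1.8115 -0.2241; -0.2241 0.8494]  S=[2.2770]  K=[0.8024; -0.1245]  nu=[-1.0298]  x^+=[-2.0761, 1.5636]  P^+=[0.3453 0.0034; 0.0034 0.8141]
step 2: x^-=[-2.3303, 1.5674]  P^-=[0.7711 -0.0809; -0.0809 0.8261]  S=[1.2164]  K=[0.6385; -0.1141]  nu=[-0.2100]  x^+=[-2.4644, 1.5913]  P^+=[0.2751 0.0077; 0.0077 0.8102]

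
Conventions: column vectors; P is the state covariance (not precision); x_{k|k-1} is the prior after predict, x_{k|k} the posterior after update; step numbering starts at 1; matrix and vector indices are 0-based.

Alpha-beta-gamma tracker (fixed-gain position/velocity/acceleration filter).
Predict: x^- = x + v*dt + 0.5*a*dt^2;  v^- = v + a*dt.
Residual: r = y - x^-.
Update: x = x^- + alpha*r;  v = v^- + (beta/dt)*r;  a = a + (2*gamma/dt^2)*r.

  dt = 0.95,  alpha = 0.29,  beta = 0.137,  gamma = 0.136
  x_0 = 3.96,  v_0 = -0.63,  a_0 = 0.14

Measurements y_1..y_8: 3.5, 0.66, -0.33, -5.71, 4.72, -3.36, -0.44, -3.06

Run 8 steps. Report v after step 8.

v_post = 3.8889

step 1: x_pred=3.4247  r=0.0753  x^+=3.4465  v^+=-0.4861  a^+=0.1627
step 2: x_pred=3.0581  r=-2.3981  x^+=2.3627  v^+=-0.6774  a^+=-0.5601
step 3: x_pred=1.4664  r=-1.7964  x^+=0.9454  v^+=-1.4685  a^+=-1.1015
step 4: x_pred=-0.9467  r=-4.7633  x^+=-2.3280  v^+=-3.2018  a^+=-2.5371
step 5: x_pred=-6.5146  r=11.2346  x^+=-3.2566  v^+=-3.9919  a^+=0.8489
step 6: x_pred=-6.6658  r=3.3058  x^+=-5.7071  v^+=-2.7087  a^+=1.8452
step 7: x_pred=-7.4477  r=7.0077  x^+=-5.4155  v^+=0.0548  a^+=3.9572
step 8: x_pred=-3.5777  r=0.5177  x^+=-3.4276  v^+=3.8889  a^+=4.1133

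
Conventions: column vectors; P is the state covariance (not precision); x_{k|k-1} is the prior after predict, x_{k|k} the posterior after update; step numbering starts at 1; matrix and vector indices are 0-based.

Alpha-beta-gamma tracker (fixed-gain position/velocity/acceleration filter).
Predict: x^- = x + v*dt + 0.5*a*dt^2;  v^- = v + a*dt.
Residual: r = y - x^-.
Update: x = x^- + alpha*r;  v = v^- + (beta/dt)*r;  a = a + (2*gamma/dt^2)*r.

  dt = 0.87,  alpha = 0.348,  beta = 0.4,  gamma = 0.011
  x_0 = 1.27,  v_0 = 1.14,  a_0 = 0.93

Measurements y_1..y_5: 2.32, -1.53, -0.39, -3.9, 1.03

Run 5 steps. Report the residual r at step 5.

step 1: x_pred=2.6138  r=-0.2938  x^+=2.5115  v^+=1.8140  a^+=0.9215
step 2: x_pred=4.4385  r=-5.9685  x^+=2.3614  v^+=-0.1284  a^+=0.7480
step 3: x_pred=2.5328  r=-2.9228  x^+=1.5157  v^+=-0.8215  a^+=0.6630
step 4: x_pred=1.0519  r=-4.9519  x^+=-0.6714  v^+=-2.5214  a^+=0.5191
step 5: x_pred=-2.6685  r=3.6985  x^+=-1.3814  v^+=-0.3693  a^+=0.6266

resid = 3.6985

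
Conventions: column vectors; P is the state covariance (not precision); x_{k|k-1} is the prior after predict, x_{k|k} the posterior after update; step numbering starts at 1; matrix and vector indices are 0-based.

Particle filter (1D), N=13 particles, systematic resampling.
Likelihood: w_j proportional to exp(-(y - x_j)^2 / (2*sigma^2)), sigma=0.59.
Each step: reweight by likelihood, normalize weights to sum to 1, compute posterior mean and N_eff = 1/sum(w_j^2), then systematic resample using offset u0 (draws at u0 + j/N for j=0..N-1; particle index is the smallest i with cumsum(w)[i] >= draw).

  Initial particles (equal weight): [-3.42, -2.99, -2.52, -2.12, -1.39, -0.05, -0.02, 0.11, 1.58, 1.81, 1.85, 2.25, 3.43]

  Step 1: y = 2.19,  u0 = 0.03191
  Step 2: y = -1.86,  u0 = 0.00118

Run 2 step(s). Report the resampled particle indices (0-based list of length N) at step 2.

resampled_idx = [0, 0, 0, 0, 0, 0, 1, 1, 1, 1, 1, 3, 5]

step 1: w=[0.0000, 0.0000, 0.0000, 0.0000, 0.0000, 0.0002, 0.0003, 0.0006, 0.1747, 0.2423, 0.2525, 0.2966, 0.0328]  mean=1.9616  Neff=4.1312  idx=[8, 8, 9, 9, 9, 9, 10, 10, 10, 11, 11, 11, 11]
step 2: w=[0.3888, 0.3888, 0.0371, 0.0371, 0.0371, 0.0371, 0.0243, 0.0243, 0.0243, 0.0003, 0.0003, 0.0003, 0.0003]  mean=1.6346  Neff=3.2301  idx=[0, 0, 0, 0, 0, 0, 1, 1, 1, 1, 1, 3, 5]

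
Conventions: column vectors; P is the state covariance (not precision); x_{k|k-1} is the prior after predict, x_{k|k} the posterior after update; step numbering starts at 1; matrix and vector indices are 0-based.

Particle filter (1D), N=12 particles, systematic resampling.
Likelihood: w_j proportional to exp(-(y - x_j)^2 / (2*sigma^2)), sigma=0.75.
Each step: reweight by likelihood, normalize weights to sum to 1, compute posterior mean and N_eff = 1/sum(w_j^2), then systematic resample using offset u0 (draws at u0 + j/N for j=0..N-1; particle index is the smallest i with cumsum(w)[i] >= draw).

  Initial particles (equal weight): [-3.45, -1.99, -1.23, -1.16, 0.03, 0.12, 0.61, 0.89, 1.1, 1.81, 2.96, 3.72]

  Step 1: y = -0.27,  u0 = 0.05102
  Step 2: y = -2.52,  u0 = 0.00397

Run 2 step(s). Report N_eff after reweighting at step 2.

N_eff = 3.1333

step 1: w=[0.0000, 0.0189, 0.1154, 0.1295, 0.2417, 0.2287, 0.1316, 0.0792, 0.0494, 0.0056, 0.0000, 0.0000]  mean=-0.0799  Neff=5.9795  idx=[2, 3, 3, 4, 4, 4, 5, 5, 5, 6, 7, 8]
step 2: w=[0.3617, 0.3068, 0.3068, 0.0049, 0.0049, 0.0049, 0.0032, 0.0032, 0.0032, 0.0003, 0.0001, 0.0000]  mean=-1.1548  Neff=3.1333  idx=[0, 0, 0, 0, 0, 1, 1, 1, 2, 2, 2, 2]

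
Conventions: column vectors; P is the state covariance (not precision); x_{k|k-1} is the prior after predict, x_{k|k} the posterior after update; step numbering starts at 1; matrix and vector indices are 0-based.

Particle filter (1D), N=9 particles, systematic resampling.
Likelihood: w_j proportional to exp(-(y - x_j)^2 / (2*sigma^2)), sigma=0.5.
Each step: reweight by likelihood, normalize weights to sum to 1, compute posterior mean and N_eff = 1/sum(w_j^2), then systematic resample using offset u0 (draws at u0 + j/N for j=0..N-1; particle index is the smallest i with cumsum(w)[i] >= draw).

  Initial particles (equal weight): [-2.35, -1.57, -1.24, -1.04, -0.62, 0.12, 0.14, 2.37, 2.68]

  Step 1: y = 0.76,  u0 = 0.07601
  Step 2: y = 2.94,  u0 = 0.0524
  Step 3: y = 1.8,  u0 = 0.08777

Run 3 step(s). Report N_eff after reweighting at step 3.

N_eff = 8.9612

step 1: w=[0.0000, 0.0000, 0.0004, 0.0016, 0.0237, 0.4716, 0.4960, 0.0060, 0.0007]  mean=0.1251  Neff=2.1321  idx=[5, 5, 5, 5, 6, 6, 6, 6, 6]
step 2: w=[0.0975, 0.0975, 0.0975, 0.0975, 0.1220, 0.1220, 0.1220, 0.1220, 0.1220]  mean=0.1322  Neff=8.8927  idx=[0, 1, 2, 3, 4, 5, 6, 7, 8]
step 3: w=[0.1029, 0.1029, 0.1029, 0.1029, 0.1177, 0.1177, 0.1177, 0.1177, 0.1177]  mean=0.1318  Neff=8.9612  idx=[0, 1, 3, 4, 5, 5, 6, 7, 8]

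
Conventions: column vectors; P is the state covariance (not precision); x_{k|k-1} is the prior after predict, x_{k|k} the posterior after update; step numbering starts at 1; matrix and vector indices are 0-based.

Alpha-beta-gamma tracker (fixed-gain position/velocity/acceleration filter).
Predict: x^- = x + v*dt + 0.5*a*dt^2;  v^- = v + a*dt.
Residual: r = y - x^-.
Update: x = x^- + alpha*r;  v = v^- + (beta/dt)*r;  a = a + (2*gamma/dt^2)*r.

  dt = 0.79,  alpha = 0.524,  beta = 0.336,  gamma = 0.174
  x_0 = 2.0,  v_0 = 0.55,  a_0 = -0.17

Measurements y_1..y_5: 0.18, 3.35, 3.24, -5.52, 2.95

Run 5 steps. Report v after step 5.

step 1: x_pred=2.3815  r=-2.2015  x^+=1.2279  v^+=-0.5206  a^+=-1.3975
step 2: x_pred=0.3805  r=2.9695  x^+=1.9365  v^+=-0.3617  a^+=0.2583
step 3: x_pred=1.7314  r=1.5086  x^+=2.5219  v^+=0.4840  a^+=1.0995
step 4: x_pred=3.2473  r=-8.7673  x^+=-1.3468  v^+=-2.3763  a^+=-3.7892
step 5: x_pred=-4.4065  r=7.3565  x^+=-0.5517  v^+=-2.2410  a^+=0.3128

v_post = -2.2410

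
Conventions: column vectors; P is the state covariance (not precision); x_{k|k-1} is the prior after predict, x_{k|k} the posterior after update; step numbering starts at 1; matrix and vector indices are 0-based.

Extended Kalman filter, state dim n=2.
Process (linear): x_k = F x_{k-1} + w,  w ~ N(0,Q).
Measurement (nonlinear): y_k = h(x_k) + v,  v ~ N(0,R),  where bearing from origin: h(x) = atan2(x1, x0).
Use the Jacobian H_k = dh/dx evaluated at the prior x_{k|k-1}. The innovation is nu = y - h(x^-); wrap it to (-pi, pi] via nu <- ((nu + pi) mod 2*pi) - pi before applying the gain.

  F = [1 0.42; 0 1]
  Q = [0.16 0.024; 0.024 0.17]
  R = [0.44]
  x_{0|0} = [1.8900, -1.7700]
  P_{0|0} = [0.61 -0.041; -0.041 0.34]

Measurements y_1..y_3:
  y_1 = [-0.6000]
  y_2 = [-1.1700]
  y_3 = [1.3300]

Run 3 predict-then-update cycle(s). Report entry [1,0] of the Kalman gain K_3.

K[1,0] = 0.2559

step 1: x^-=[1.1466, -1.7700]  P^-=[0.7955 0.1258; 0.1258 0.5100]  H_jac=[0.3980 0.2578]  S=[0.6257]  K=[0.5578; 0.2901]  nu=[0.3960]  x^+=[1.3675, -1.6551]  P^+=[0.6008 0.0245; 0.0245 0.4573]
step 2: x^-=[0.6723, -1.6551]  P^-=[0.8621 0.2406; 0.2406 0.6273]  H_jac=[0.5186 0.2107]  S=[0.7523]  K=[0.6617; 0.3415]  nu=[0.0149]  x^+=[0.6822, -1.6500]  P^+=[0.5327 0.0706; 0.0706 0.5396]
step 3: x^-=[-0.0108, -1.6500]  P^-=[0.8472 0.3212; 0.3212 0.7096]  H_jac=[0.6060 -0.0040]  S=[0.7496]  K=[0.6832; 0.2559]  nu=[2.9073]  x^+=[1.9756, -0.9059]  P^+=[0.4973 0.1901; 0.1901 0.6605]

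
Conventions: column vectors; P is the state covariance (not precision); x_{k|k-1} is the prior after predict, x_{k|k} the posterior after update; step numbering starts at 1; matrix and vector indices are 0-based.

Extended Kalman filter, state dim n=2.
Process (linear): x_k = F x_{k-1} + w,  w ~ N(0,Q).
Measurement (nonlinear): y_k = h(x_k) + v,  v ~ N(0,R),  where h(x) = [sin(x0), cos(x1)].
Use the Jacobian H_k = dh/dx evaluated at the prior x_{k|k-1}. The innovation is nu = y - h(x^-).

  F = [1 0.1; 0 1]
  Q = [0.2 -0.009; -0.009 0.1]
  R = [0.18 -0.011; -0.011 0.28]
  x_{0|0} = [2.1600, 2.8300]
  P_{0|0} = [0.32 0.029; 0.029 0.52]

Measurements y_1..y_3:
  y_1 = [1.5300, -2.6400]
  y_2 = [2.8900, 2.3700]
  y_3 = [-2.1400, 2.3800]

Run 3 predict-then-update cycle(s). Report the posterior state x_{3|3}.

x_post = [-0.2890, 6.4079]

step 1: x^-=[2.4430, 2.8300]  P^-=[0.5310 0.0720; 0.0720 0.6200]  H_jac=[-0.7657 0.0000; 0.0000 -0.3066]  S=[0.4914 0.0059; 0.0059 0.3383]  K=[-0.8269 -0.0508; -0.1055 -0.5601]  nu=[0.8869, -1.6882]  x^+=[1.7954, 3.6819]  P^+=[0.1936 0.0167; 0.0167 0.5077]
step 2: x^-=[2.1636, 3.6819]  P^-=[0.4021 0.0585; 0.0585 0.6077]  H_jac=[-0.5587 0.0000; 0.0000 0.5144]  S=[0.3055 -0.0278; -0.0278 0.4408]  K=[-0.7333 0.0220; -0.0427 0.7065]  nu=[2.0606, 3.2275]  x^+=[0.7236, 5.8742]  P^+=[0.2367 0.0277; 0.0277 0.3855]
step 3: x^-=[1.3110, 5.8742]  P^-=[0.4461 0.0572; 0.0572 0.4855]  H_jac=[0.2568 0.0000; 0.0000 0.3977]  S=[0.2094 -0.0052; -0.0052 0.3568]  K=[0.5488 0.0717; 0.0835 0.5423]  nu=[-3.1065, 1.4625]  x^+=[-0.2890, 6.4079]  P^+=[0.3816 0.0353; 0.0353 0.3795]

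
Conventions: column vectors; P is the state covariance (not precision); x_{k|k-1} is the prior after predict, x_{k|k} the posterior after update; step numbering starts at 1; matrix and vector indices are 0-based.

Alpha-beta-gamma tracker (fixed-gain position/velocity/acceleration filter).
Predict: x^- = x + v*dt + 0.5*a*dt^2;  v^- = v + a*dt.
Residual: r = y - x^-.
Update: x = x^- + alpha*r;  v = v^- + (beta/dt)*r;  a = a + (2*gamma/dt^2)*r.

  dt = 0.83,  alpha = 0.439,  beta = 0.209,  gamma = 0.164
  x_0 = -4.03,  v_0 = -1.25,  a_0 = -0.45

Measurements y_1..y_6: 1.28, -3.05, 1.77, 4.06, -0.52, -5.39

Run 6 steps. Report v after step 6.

v_post = -0.7552

step 1: x_pred=-5.2225  r=6.5025  x^+=-2.3679  v^+=0.0139  a^+=2.6460
step 2: x_pred=-1.4450  r=-1.6050  x^+=-2.1496  v^+=1.8059  a^+=1.8818
step 3: x_pred=-0.0025  r=1.7725  x^+=0.7756  v^+=3.8141  a^+=2.7257
step 4: x_pred=4.8802  r=-0.8202  x^+=4.5201  v^+=5.8699  a^+=2.3352
step 5: x_pred=10.1965  r=-10.7165  x^+=5.4920  v^+=5.1096  a^+=-2.7672
step 6: x_pred=8.7798  r=-14.1698  x^+=2.5593  v^+=-0.7552  a^+=-9.5137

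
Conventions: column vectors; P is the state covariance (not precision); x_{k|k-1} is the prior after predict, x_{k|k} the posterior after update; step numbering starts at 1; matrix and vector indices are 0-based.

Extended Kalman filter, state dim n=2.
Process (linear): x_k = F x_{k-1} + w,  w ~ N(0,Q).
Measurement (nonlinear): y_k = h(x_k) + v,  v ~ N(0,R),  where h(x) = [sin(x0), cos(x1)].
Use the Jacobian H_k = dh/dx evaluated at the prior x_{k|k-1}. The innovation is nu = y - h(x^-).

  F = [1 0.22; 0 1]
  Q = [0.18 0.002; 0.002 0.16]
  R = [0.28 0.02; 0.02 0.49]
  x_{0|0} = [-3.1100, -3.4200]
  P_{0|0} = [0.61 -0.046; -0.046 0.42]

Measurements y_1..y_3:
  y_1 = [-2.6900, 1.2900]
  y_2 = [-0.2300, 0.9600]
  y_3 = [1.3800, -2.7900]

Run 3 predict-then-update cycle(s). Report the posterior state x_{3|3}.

x_post = [-4.1263, -3.4585]

step 1: x^-=[-3.8624, -3.4200]  P^-=[0.7901 0.0484; 0.0484 0.5800]  H_jac=[-0.7513 0.0000; 0.0000 -0.2748]  S=[0.7259 0.0300; 0.0300 0.5338]  K=[-0.8185 0.0211; -0.0378 -0.2965]  nu=[-3.3500, 2.2515]  x^+=[-1.0729, -3.9608]  P^+=[0.3045 0.0220; 0.0220 0.5314]
step 2: x^-=[-1.9442, -3.9608]  P^-=[0.5199 0.1409; 0.1409 0.6914]  H_jac=[-0.3648 0.0000; 0.0000 -0.7306]  S=[0.3492 0.0576; 0.0576 0.8590]  K=[-0.5293 -0.0844; -0.0508 -0.5846]  nu=[0.7011, 1.6428]  x^+=[-2.4539, -4.9568]  P^+=[0.4108 0.0711; 0.0711 0.3935]
step 3: x^-=[-3.5444, -4.9568]  P^-=[0.6412 0.1596; 0.1596 0.5535]  H_jac=[-0.9200 0.0000; 0.0000 -0.9703]  S=[0.8226 0.1625; 0.1625 1.0111]  K=[-0.7093 -0.0392; -0.0760 -0.5189]  nu=[0.9880, -3.0320]  x^+=[-4.1263, -3.4585]  P^+=[0.2167 0.0344; 0.0344 0.2636]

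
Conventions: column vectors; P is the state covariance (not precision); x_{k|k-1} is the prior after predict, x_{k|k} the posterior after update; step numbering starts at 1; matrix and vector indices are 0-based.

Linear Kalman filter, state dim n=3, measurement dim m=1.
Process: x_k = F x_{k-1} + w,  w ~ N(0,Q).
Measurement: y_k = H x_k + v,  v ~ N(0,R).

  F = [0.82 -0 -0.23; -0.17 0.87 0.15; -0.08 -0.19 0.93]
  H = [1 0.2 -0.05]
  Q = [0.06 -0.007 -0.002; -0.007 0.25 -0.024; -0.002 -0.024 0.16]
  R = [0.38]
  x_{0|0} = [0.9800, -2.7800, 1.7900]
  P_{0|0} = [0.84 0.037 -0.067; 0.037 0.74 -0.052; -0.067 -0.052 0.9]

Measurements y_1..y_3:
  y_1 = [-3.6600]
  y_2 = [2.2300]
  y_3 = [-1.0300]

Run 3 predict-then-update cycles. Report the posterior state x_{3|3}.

step 1: x^-=[0.3919, -2.3167, 2.1145]  P^-=[0.6977 -0.1292 -0.3100; -0.1292 0.8335 -0.0399; -0.3100 -0.0399 1.0000]  S=[1.0937]  K=[0.6285; 0.0361; -0.3365]  nu=[-3.4828]  x^+=[-1.7970, -2.4425, 3.2863]  P^+=[0.2657 -0.1540 -0.0787; -0.1540 0.8321 -0.0266; -0.0787 -0.0266 0.8762]
step 2: x^-=[-2.2294, -1.3265, 3.6641]  P^-=[0.3147 -0.1916 -0.2455; -0.1916 0.9498 -0.0374; -0.2455 -0.0374 0.9660]  S=[0.6838]  K=[0.4222; 0.0004; -0.4406]  nu=[4.9079]  x^+=[-0.1575, -1.3247, 1.5017]  P^+=[0.1928 -0.1917 -0.1183; -0.1917 0.9498 -0.0373; -0.1183 -0.0373 0.8333]
step 3: x^-=[-0.4746, -0.9004, 1.6609]  P^-=[0.2784 -0.2111 -0.2570; -0.2111 1.0463 -0.0640; -0.2570 -0.0640 0.9411]  S=[0.6451]  K=[0.3860; 0.0021; -0.4912]  nu=[-0.2923]  x^+=[-0.5874, -0.9010, 1.8045]  P^+=[0.1823 -0.2116 -0.1347; -0.2116 1.0463 -0.0633; -0.1347 -0.0633 0.7855]

x_post = [-0.5874, -0.9010, 1.8045]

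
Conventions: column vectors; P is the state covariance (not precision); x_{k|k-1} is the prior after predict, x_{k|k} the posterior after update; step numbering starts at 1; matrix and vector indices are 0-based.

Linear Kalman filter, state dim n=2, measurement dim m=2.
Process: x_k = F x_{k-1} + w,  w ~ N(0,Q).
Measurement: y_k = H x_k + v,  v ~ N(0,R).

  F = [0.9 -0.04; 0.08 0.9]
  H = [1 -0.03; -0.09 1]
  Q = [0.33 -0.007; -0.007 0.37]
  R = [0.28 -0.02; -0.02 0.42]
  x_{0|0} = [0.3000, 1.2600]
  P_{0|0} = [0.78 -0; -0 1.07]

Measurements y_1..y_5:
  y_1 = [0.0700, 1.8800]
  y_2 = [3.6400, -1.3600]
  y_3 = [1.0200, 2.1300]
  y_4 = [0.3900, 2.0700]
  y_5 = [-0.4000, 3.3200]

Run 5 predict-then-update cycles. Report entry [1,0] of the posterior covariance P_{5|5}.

step 1: x^-=[0.2196, 1.1580]  P^-=[0.9635 0.0106; 0.0106 1.2417]  S=[1.2440 -0.1333; -0.1333 1.6676]  K=[0.7760 0.0164; 0.0588 0.7487]  nu=[-0.1149, 0.7418]  x^+=[0.1426, 1.7066]  P^+=[0.2173 0.0109; 0.0109 0.3143]
step 2: x^-=[0.0601, 1.5474]  P^-=[0.5057 0.0061; 0.0061 0.6275]  S=[0.7859 -0.0782; -0.0782 1.0505]  K=[0.6443 0.0105; 0.0436 0.6001]  nu=[3.6263, -2.9020]  x^+=[2.3661, -0.0360]  P^+=[0.1804 0.0078; 0.0078 0.2519]
step 3: x^-=[2.1309, 0.1569]  P^-=[0.4760 0.0032; 0.0032 0.5763]  S=[0.7563 -0.0769; -0.0769 0.9996]  K=[0.6301 0.0088; 0.0403 0.5793]  nu=[-1.1062, 2.1649]  x^+=[1.4530, 1.3665]  P^+=[0.1765 0.0070; 0.0070 0.2431]
step 4: x^-=[1.2530, 1.3461]  P^-=[0.4728 0.0026; 0.0026 0.5691]  S=[0.7532 -0.0770; -0.0770 0.9924]  K=[0.6285 0.0085; 0.0397 0.5763]  nu=[-0.8226, 0.8367]  x^+=[0.7431, 1.7956]  P^+=[0.1760 0.0068; 0.0068 0.2419]
step 5: x^-=[0.5970, 1.6755]  P^-=[0.4725 0.0025; 0.0025 0.5680]  S=[0.7528 -0.0771; -0.0771 0.9914]  K=[0.6284 0.0085; 0.0396 0.5758]  nu=[-0.9467, 1.6983]  x^+=[0.0165, 2.6158]  P^+=[0.1760 0.0068; 0.0068 0.2417]

P_post[1,0] = 0.0068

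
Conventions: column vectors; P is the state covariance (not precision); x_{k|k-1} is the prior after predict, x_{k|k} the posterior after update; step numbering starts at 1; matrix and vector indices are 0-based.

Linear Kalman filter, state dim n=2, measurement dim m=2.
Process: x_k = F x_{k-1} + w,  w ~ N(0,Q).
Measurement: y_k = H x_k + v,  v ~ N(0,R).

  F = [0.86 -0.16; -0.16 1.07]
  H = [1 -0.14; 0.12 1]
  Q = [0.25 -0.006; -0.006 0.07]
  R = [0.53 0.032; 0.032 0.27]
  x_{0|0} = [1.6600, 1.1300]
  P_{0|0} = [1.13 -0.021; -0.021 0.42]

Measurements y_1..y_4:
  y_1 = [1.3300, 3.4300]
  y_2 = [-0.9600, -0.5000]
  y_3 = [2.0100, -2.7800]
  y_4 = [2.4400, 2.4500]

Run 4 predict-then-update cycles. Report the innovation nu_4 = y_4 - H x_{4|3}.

step 1: x^-=[1.2468, 0.9435]  P^-=[1.1023 -0.2533; -0.2533 0.5870]  S=[1.7147 -0.1669; -0.1669 0.8121]  K=[0.6623 -0.0129; -0.1315 0.6584]  nu=[0.2153, 2.3369]  x^+=[1.3593, 2.4537]  P^+=[0.3472 -0.0239; -0.0239 0.1764]
step 2: x^-=[0.7764, 2.4080]  P^-=[0.5179 -0.1066; -0.1066 0.2891]  S=[1.0834 -0.0512; -0.0512 0.5409]  K=[0.4901 -0.0359; -0.1122 0.5001]  nu=[-1.3993, -3.0011]  x^+=[0.1983, 1.0639]  P^+=[0.2552 -0.0246; -0.0246 0.1344]
step 3: x^-=[0.0003, 1.1067]  P^-=[0.4489 -0.0874; -0.0874 0.2388]  S=[1.0081 -0.0335; -0.0335 0.4943]  K=[0.4562 -0.0369; -0.1048 0.4548]  nu=[2.1647, -3.8867]  x^+=[1.1314, -0.8879]  P^+=[0.2373 -0.0238; -0.0238 0.1223]
step 4: x^-=[1.1151, -1.1311]  P^-=[0.4352 -0.0821; -0.0821 0.2243]  S=[0.9926 -0.0279; -0.0279 0.4808]  K=[0.4490 -0.0361; -0.1020 0.4400]  nu=[1.1666, 3.4473]  x^+=[1.5143, 0.2668]  P^+=[0.2335 -0.0234; -0.0234 0.1183]

innov = [1.1666, 3.4473]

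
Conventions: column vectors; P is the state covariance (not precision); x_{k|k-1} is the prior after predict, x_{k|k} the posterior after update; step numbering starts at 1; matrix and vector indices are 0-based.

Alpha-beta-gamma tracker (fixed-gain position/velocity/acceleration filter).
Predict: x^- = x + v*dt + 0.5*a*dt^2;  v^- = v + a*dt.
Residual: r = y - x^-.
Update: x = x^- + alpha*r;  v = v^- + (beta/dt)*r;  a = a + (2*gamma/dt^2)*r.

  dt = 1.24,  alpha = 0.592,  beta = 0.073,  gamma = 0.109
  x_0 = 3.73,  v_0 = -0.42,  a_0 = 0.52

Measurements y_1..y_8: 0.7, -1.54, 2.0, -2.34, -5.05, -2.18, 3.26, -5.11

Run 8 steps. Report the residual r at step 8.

resid = -2.8012

step 1: x_pred=3.6090  r=-2.9090  x^+=1.8869  v^+=0.0535  a^+=0.1076
step 2: x_pred=2.0360  r=-3.5760  x^+=-0.0810  v^+=-0.0236  a^+=-0.3994
step 3: x_pred=-0.4173  r=2.4173  x^+=1.0137  v^+=-0.3766  a^+=-0.0567
step 4: x_pred=0.5032  r=-2.8432  x^+=-1.1800  v^+=-0.6143  a^+=-0.4598
step 5: x_pred=-2.2952  r=-2.7548  x^+=-3.9260  v^+=-1.3466  a^+=-0.8504
step 6: x_pred=-6.2496  r=4.0696  x^+=-3.8404  v^+=-2.1615  a^+=-0.2734
step 7: x_pred=-6.7308  r=9.9908  x^+=-0.8163  v^+=-1.9123  a^+=1.1431
step 8: x_pred=-2.3088  r=-2.8012  x^+=-3.9671  v^+=-0.6598  a^+=0.7459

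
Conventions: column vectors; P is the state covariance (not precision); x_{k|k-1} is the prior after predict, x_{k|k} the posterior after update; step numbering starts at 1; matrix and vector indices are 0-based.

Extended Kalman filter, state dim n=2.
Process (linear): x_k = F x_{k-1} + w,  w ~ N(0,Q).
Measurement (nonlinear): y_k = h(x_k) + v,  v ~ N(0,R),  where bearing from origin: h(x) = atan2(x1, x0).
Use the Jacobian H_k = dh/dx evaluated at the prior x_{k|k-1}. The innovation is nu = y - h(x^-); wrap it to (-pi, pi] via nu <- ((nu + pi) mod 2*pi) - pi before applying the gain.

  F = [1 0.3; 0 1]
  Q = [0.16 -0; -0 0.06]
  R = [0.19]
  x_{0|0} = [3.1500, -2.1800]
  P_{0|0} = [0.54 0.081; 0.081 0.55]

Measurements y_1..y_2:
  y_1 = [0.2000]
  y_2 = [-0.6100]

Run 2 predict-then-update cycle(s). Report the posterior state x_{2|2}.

step 1: x^-=[2.4960, -2.1800]  P^-=[0.7981 0.2460; 0.2460 0.6100]  H_jac=[0.1985 0.2273]  S=[0.2752]  K=[0.7790; 0.6813]  nu=[0.9179]  x^+=[3.2110, -1.5546]  P^+=[0.6311 0.1000; 0.1000 0.4823]
step 2: x^-=[2.7446, -1.5546]  P^-=[0.8945 0.2447; 0.2447 0.5423]  H_jac=[0.1562 0.2758]  S=[0.2742]  K=[0.7559; 0.6850]  nu=[-0.0946]  x^+=[2.6731, -1.6194]  P^+=[0.7379 0.1027; 0.1027 0.4136]

x_post = [2.6731, -1.6194]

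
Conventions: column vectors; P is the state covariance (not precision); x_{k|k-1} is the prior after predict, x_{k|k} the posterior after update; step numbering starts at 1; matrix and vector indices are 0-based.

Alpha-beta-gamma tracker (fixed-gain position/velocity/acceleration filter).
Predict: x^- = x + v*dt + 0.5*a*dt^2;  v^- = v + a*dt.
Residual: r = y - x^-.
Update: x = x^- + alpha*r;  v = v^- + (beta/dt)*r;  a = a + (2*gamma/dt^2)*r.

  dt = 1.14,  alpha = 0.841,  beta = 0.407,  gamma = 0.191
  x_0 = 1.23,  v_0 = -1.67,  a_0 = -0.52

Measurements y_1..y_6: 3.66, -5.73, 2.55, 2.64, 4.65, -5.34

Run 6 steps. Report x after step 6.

x_post = -2.8791

step 1: x_pred=-1.0117  r=4.6717  x^+=2.9172  v^+=-0.5949  a^+=0.8532
step 2: x_pred=2.7934  r=-8.5234  x^+=-4.3748  v^+=-2.6653  a^+=-1.6522
step 3: x_pred=-8.4868  r=11.0368  x^+=0.7952  v^+=-0.6084  a^+=1.5920
step 4: x_pred=1.1360  r=1.5040  x^+=2.4009  v^+=1.7434  a^+=2.0340
step 5: x_pred=5.7100  r=-1.0600  x^+=4.8185  v^+=3.6837  a^+=1.7225
step 6: x_pred=10.1372  r=-15.4772  x^+=-2.8791  v^+=0.1217  a^+=-2.8269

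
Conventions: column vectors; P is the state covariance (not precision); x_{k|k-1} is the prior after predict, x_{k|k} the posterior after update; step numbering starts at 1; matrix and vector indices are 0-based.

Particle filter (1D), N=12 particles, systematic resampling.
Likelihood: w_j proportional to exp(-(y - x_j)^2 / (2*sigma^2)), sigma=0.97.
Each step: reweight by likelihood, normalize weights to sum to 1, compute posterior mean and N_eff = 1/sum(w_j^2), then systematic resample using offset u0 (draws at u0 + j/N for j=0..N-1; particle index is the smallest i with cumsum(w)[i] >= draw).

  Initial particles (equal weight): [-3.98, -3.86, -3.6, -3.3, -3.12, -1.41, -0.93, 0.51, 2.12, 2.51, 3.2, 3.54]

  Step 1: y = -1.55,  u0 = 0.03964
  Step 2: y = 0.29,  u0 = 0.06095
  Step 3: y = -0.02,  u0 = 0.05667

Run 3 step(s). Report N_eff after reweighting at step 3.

step 1: w=[0.0168, 0.0227, 0.0414, 0.0760, 0.1043, 0.3827, 0.3152, 0.0405, 0.0003, 0.0001, 0.0000, 0.0000]  mean=-1.6910  Neff=3.7508  idx=[2, 3, 4, 5, 5, 5, 5, 5, 6, 6, 6, 6]
step 2: w=[0.0001, 0.0004, 0.0007, 0.0744, 0.0744, 0.0744, 0.0744, 0.0744, 0.1567, 0.1567, 0.1567, 0.1567]  mean=-1.1113  Neff=7.9430  idx=[3, 4, 6, 7, 8, 8, 9, 9, 10, 10, 11, 11]
step 3: w=[0.0544, 0.0544, 0.0544, 0.0544, 0.0978, 0.0978, 0.0978, 0.0978, 0.0978, 0.0978, 0.0978, 0.0978]  mean=-1.0344  Neff=11.3176  idx=[1, 2, 4, 4, 5, 6, 7, 8, 9, 10, 10, 11]

N_eff = 11.3176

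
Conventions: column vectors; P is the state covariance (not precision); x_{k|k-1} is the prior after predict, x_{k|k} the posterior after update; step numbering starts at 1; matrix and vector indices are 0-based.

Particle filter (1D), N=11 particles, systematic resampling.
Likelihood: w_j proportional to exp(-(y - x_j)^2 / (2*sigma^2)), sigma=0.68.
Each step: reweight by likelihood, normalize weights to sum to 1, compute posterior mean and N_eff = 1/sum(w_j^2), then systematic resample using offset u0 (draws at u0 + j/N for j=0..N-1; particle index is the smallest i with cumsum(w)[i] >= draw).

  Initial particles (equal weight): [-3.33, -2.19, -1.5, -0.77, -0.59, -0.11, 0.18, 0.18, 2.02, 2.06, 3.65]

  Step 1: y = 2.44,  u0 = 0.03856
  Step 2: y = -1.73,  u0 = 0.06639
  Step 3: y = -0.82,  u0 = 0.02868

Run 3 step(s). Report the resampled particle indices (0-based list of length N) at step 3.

step 1: w=[0.0000, 0.0000, 0.0000, 0.0000, 0.0000, 0.0005, 0.0021, 0.0021, 0.4358, 0.4512, 0.1083]  mean=2.2057  Neff=2.4677  idx=[8, 8, 8, 8, 8, 9, 9, 9, 9, 9, 10]
step 2: w=[0.1162, 0.1162, 0.1162, 0.1162, 0.1162, 0.0838, 0.0838, 0.0838, 0.0838, 0.0838, 0.0000]  mean=2.0368  Neff=9.7454  idx=[0, 1, 2, 2, 3, 4, 5, 6, 7, 8, 9]
step 3: w=[0.1010, 0.1010, 0.1010, 0.1010, 0.1010, 0.1010, 0.0788, 0.0788, 0.0788, 0.0788, 0.0788]  mean=2.0358  Neff=10.8407  idx=[0, 1, 2, 2, 3, 4, 5, 6, 7, 9, 10]

resampled_idx = [0, 1, 2, 2, 3, 4, 5, 6, 7, 9, 10]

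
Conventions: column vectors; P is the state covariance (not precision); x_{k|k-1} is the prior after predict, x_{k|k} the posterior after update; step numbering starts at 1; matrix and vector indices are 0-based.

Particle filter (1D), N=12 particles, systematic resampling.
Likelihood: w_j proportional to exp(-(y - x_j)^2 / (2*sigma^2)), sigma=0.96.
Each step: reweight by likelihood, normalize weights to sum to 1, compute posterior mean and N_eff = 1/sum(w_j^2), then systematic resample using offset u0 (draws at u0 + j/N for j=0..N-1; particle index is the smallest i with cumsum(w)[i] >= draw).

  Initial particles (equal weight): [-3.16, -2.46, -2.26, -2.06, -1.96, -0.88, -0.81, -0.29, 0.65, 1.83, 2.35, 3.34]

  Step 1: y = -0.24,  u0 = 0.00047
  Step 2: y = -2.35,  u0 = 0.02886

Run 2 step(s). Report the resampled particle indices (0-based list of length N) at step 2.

resampled_idx = [0, 0, 0, 1, 1, 1, 2, 3, 4, 5, 6, 8]

step 1: w=[0.0025, 0.0174, 0.0275, 0.0418, 0.0506, 0.2018, 0.2113, 0.2517, 0.1640, 0.0246, 0.0066, 0.0002]  mean=-0.5517  Neff=5.5065  idx=[0, 3, 5, 5, 5, 6, 6, 7, 7, 7, 8, 8]
step 2: w=[0.2029, 0.2767, 0.0897, 0.0897, 0.0897, 0.0800, 0.0800, 0.0290, 0.0290, 0.0290, 0.0022, 0.0022]  mean=-1.6000  Neff=6.3610  idx=[0, 0, 0, 1, 1, 1, 2, 3, 4, 5, 6, 8]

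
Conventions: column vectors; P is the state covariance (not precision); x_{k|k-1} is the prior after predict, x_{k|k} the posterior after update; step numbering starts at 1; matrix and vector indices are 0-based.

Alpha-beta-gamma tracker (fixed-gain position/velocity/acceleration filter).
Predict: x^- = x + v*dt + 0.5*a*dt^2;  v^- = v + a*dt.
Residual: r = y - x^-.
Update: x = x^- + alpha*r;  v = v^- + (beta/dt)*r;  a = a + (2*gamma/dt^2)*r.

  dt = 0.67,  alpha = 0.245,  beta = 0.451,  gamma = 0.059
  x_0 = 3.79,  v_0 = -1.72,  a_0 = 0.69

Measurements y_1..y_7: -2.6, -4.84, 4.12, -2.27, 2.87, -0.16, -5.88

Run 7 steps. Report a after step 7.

step 1: x_pred=2.7925  r=-5.3925  x^+=1.4713  v^+=-4.8876  a^+=-0.7275
step 2: x_pred=-1.9666  r=-2.8734  x^+=-2.6706  v^+=-7.3091  a^+=-1.4828
step 3: x_pred=-7.9005  r=12.0205  x^+=-4.9555  v^+=-0.2112  a^+=1.6770
step 4: x_pred=-4.7206  r=2.4506  x^+=-4.1202  v^+=2.5620  a^+=2.3212
step 5: x_pred=-1.8827  r=4.7527  x^+=-0.7183  v^+=7.3164  a^+=3.5705
step 6: x_pred=4.9851  r=-5.1451  x^+=3.7245  v^+=6.2452  a^+=2.2180
step 7: x_pred=8.4067  r=-14.2867  x^+=4.9064  v^+=-1.8855  a^+=-1.5375

a_post = -1.5375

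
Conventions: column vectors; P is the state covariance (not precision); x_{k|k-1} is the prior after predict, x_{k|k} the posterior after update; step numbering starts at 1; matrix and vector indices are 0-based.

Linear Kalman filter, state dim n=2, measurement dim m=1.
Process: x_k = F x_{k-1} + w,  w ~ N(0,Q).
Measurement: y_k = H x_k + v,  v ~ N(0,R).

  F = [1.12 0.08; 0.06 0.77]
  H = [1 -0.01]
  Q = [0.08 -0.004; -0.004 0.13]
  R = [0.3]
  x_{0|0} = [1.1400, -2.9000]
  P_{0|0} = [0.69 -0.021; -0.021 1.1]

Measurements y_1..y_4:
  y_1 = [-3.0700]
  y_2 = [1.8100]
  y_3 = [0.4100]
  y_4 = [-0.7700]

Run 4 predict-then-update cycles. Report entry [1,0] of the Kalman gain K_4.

K[1,0] = 0.1160

step 1: x^-=[1.0448, -2.1646]  P^-=[0.9488 0.0919; 0.0919 0.7827]  S=[1.2471]  K=[0.7601; 0.0674]  nu=[-4.1364]  x^+=[-2.0993, -2.4435]  P^+=[0.2283 0.0280; 0.0280 0.7771]
step 2: x^-=[-2.5467, -2.0075]  P^-=[0.3764 0.0835; 0.0835 0.5941]  S=[0.6748]  K=[0.5566; 0.1149]  nu=[4.3367]  x^+=[-0.1331, -1.5091]  P^+=[0.1674 0.0403; 0.0403 0.5852]
step 3: x^-=[-0.2698, -1.1700]  P^-=[0.3009 0.0783; 0.0783 0.4813]  S=[0.5994]  K=[0.5007; 0.1226]  nu=[0.6681]  x^+=[0.0647, -1.0881]  P^+=[0.1506 0.0415; 0.0415 0.4723]
step 4: x^-=[-0.0146, -0.8339]  P^-=[0.2794 0.0712; 0.0712 0.4144]  S=[0.5780]  K=[0.4822; 0.1160]  nu=[-0.7638]  x^+=[-0.3828, -0.9225]  P^+=[0.1450 0.0389; 0.0389 0.4066]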